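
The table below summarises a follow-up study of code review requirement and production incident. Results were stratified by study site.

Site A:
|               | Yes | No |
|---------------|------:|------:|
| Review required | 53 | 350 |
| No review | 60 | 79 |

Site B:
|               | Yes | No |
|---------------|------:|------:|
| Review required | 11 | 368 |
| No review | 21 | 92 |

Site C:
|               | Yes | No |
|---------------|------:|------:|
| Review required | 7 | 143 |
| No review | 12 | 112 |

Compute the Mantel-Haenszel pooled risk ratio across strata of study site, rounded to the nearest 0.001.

0.286

RR_MH = Σ(aᵢ·n₀ᵢ/nᵢ) / Σ(cᵢ·n₁ᵢ/nᵢ), with n₁ᵢ = aᵢ+bᵢ (exposed), n₀ᵢ = cᵢ+dᵢ (unexposed), nᵢ = n₁ᵢ+n₀ᵢ.
Stratum 1 (Site A): n₁ = 403, n₀ = 139, n = 542; a·n₀/n = 53·139/542 = 13.5923; c·n₁/n = 60·403/542 = 44.6125
Stratum 2 (Site B): n₁ = 379, n₀ = 113, n = 492; a·n₀/n = 11·113/492 = 2.5264; c·n₁/n = 21·379/492 = 16.1768
Stratum 3 (Site C): n₁ = 150, n₀ = 124, n = 274; a·n₀/n = 7·124/274 = 3.1679; c·n₁/n = 12·150/274 = 6.5693
RR_MH = (13.5923 + 2.5264 + 3.1679) / (44.6125 + 16.1768 + 6.5693) = 19.2866 / 67.3587 = 0.28633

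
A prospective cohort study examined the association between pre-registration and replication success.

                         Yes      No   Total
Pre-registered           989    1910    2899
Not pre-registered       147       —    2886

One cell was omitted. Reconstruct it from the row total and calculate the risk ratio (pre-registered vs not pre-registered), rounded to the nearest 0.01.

6.70

The missing cell is in the unexposed row: 2886 − 147 = 2739.
So a = 989, b = 1910, c = 147, d = 2739.
RR = [a/(a+b)] / [c/(c+d)] = (989/2899) / (147/2886) = 0.34115/0.05094 = 6.69772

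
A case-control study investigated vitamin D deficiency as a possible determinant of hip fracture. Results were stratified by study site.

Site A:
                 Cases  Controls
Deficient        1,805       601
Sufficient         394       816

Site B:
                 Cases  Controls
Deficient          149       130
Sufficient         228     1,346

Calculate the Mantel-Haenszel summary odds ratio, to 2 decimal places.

6.33

OR_MH = Σ(aᵢdᵢ/nᵢ) / Σ(bᵢcᵢ/nᵢ), where nᵢ is the stratum total.
Stratum 1 (Site A): n = 3616; a·d/n = 1805·816/3616 = 407.3230; b·c/n = 601·394/3616 = 65.4851
Stratum 2 (Site B): n = 1853; a·d/n = 149·1346/1853 = 108.2321; b·c/n = 130·228/1853 = 15.9957
OR_MH = (407.3230 + 108.2321) / (65.4851 + 15.9957) = 515.5551 / 81.4807 = 6.32732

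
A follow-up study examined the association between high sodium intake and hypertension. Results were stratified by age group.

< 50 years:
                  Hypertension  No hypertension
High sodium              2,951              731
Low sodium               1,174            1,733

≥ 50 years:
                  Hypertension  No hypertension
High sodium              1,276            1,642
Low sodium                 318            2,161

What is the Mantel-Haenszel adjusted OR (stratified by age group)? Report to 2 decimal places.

OR_MH = Σ(aᵢdᵢ/nᵢ) / Σ(bᵢcᵢ/nᵢ), where nᵢ is the stratum total.
Stratum 1 (< 50 years): n = 6589; a·d/n = 2951·1733/6589 = 776.1547; b·c/n = 731·1174/6589 = 130.2465
Stratum 2 (≥ 50 years): n = 5397; a·d/n = 1276·2161/5397 = 510.9201; b·c/n = 1642·318/5397 = 96.7493
OR_MH = (776.1547 + 510.9201) / (130.2465 + 96.7493) = 1287.0748 / 226.9958 = 5.67004

5.67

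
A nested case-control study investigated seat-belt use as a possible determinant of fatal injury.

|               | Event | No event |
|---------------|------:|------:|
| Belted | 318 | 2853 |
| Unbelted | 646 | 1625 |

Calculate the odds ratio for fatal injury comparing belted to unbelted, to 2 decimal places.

0.28

Cells: a = 318, b = 2853, c = 646, d = 1625.
OR = (a·d)/(b·c) = (318 × 1625) / (2853 × 646) = 516750 / 1843038 = 0.28038
Exposure is associated with lower odds of fatal injury (OR = 0.28 < 1).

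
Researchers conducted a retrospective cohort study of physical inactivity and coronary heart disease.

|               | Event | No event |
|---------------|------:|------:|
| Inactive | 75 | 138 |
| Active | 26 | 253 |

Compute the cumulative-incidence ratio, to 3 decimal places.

Cells: a = 75, b = 138, c = 26, d = 253.
Risk in exposed = 75/213 = 0.35211; risk in unexposed = 26/279 = 0.09319.
RR = 0.35211 / 0.09319 = 3.77844
The risk among the exposed is 3.78 times that among the unexposed.

3.778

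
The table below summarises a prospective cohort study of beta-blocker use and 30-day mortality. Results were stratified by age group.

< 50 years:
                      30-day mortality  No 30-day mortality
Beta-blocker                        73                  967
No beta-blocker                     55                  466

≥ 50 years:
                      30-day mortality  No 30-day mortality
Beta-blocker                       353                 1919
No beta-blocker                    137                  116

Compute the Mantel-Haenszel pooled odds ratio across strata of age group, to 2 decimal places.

OR_MH = Σ(aᵢdᵢ/nᵢ) / Σ(bᵢcᵢ/nᵢ), where nᵢ is the stratum total.
Stratum 1 (< 50 years): n = 1561; a·d/n = 73·466/1561 = 21.7924; b·c/n = 967·55/1561 = 34.0711
Stratum 2 (≥ 50 years): n = 2525; a·d/n = 353·116/2525 = 16.2170; b·c/n = 1919·137/2525 = 104.1200
OR_MH = (21.7924 + 16.2170) / (34.0711 + 104.1200) = 38.0095 / 138.1911 = 0.27505

0.28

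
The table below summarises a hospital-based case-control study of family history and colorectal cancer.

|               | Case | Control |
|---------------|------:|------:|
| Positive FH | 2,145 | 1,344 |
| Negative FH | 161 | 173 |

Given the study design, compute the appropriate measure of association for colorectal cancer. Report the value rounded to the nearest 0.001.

Cells: a = 2145, b = 1344, c = 161, d = 173.
This is a hospital-based case-control study: participants were sampled on outcome status, so risks in the source population cannot be estimated directly — relative risk is not valid here. The odds ratio is the appropriate measure.
OR = (a·d)/(b·c) = (2145 × 173) / (1344 × 161) = 371085 / 216384 = 1.71494

1.715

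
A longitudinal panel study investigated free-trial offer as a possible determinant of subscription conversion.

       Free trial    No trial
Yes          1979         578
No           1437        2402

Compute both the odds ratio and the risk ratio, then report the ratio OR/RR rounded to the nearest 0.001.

1.916

Reading the table with exposure as columns: a = 1979 (Free trial, case), b = 1437 (Free trial, non-case), c = 578 (No trial, case), d = 2402.
OR = (1979·2402)/(1437·578) = 4753558/830586 = 5.72314
Risk in exposed = 1979/3416 = 0.57933; risk in unexposed = 578/2980 = 0.19396; RR = 2.98687
OR/RR = 5.72314 / 2.98687 = 1.91610
The outcome is not rare, so the OR lies further from 1 than the RR.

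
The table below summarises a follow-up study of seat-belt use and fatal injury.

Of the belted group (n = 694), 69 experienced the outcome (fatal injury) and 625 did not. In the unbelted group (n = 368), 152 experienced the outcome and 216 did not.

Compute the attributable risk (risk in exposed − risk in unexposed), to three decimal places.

From the description: a = 69, b = 625, c = 152, d = 216.
Risk in exposed = 69/694 = 0.099424; risk in unexposed = 152/368 = 0.413043.
Risk difference = 0.099424 − 0.413043 = -0.313620

-0.314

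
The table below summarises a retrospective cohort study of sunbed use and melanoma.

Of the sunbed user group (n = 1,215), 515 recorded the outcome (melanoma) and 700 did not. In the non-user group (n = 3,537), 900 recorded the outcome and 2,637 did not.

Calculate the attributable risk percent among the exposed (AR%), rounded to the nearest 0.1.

40.0

From the description: a = 515, b = 700, c = 900, d = 2637.
Risk in exposed = 515/1215 = 0.42387; risk in unexposed = 900/3537 = 0.25445.
RR = 0.42387/0.25445 = 1.66580
AR% = (RR − 1)/RR × 100 = (1.66580 − 1)/1.66580 × 100 = 39.9689%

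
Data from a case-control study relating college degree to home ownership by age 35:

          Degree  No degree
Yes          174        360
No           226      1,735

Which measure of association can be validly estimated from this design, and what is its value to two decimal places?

3.71

Reading the table with exposure as columns: a = 174 (Degree, case), b = 226 (Degree, non-case), c = 360 (No degree, case), d = 1735.
This is a case-control study: participants were sampled on outcome status, so risks in the source population cannot be estimated directly — relative risk is not valid here. The odds ratio is the appropriate measure.
OR = (a·d)/(b·c) = (174 × 1735) / (226 × 360) = 301890 / 81360 = 3.71055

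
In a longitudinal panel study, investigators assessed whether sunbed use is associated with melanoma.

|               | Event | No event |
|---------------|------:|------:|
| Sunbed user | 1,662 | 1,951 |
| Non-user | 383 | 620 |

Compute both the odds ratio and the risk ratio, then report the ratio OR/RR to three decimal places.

1.145

Cells: a = 1662, b = 1951, c = 383, d = 620.
OR = (1662·620)/(1951·383) = 1030440/747233 = 1.37901
Risk in exposed = 1662/3613 = 0.46001; risk in unexposed = 383/1003 = 0.38185; RR = 1.20466
OR/RR = 1.37901 / 1.20466 = 1.14473
The outcome is not rare, so the OR lies further from 1 than the RR.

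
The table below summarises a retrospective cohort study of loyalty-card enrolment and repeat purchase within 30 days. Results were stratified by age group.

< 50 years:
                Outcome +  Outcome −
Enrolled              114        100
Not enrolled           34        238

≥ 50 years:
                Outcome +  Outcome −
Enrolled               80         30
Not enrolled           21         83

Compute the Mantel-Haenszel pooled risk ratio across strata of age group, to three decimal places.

RR_MH = Σ(aᵢ·n₀ᵢ/nᵢ) / Σ(cᵢ·n₁ᵢ/nᵢ), with n₁ᵢ = aᵢ+bᵢ (exposed), n₀ᵢ = cᵢ+dᵢ (unexposed), nᵢ = n₁ᵢ+n₀ᵢ.
Stratum 1 (< 50 years): n₁ = 214, n₀ = 272, n = 486; a·n₀/n = 114·272/486 = 63.8025; c·n₁/n = 34·214/486 = 14.9712
Stratum 2 (≥ 50 years): n₁ = 110, n₀ = 104, n = 214; a·n₀/n = 80·104/214 = 38.8785; c·n₁/n = 21·110/214 = 10.7944
RR_MH = (63.8025 + 38.8785) / (14.9712 + 10.7944) = 102.6810 / 25.7656 = 3.98520

3.985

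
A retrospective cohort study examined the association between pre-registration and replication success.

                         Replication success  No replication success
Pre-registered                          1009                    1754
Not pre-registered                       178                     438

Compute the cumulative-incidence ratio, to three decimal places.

1.264

Cells: a = 1009, b = 1754, c = 178, d = 438.
Risk in exposed = 1009/2763 = 0.36518; risk in unexposed = 178/616 = 0.28896.
RR = 0.36518 / 0.28896 = 1.26378
The risk among the exposed is 1.26 times that among the unexposed.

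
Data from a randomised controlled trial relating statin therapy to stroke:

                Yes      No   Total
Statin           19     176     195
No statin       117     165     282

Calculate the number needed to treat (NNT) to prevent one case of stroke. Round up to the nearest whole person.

4

Risk in treated group = 19/195 = 0.09744; risk in control = 117/282 = 0.41489.
Absolute risk reduction = 0.41489 − 0.09744 = 0.31746
NNT = 1 / ARR = 1 / 0.31746 = 3.150 → round up → 4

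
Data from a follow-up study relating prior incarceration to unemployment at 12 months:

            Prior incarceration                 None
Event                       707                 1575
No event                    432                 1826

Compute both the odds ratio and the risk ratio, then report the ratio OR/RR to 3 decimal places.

1.416

Reading the table with exposure as columns: a = 707 (Prior incarceration, case), b = 432 (Prior incarceration, non-case), c = 1575 (None, case), d = 1826.
OR = (707·1826)/(432·1575) = 1290982/680400 = 1.89739
Risk in exposed = 707/1139 = 0.62072; risk in unexposed = 1575/3401 = 0.46310; RR = 1.34036
OR/RR = 1.89739 / 1.34036 = 1.41558
The outcome is not rare, so the OR lies further from 1 than the RR.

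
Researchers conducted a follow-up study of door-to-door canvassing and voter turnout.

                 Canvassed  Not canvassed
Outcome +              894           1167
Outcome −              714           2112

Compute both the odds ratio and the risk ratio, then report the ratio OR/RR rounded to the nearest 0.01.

1.45

Reading the table with exposure as columns: a = 894 (Canvassed, case), b = 714 (Canvassed, non-case), c = 1167 (Not canvassed, case), d = 2112.
OR = (894·2112)/(714·1167) = 1888128/833238 = 2.26601
Risk in exposed = 894/1608 = 0.55597; risk in unexposed = 1167/3279 = 0.35590; RR = 1.56215
OR/RR = 2.26601 / 1.56215 = 1.45058
The outcome is not rare, so the OR lies further from 1 than the RR.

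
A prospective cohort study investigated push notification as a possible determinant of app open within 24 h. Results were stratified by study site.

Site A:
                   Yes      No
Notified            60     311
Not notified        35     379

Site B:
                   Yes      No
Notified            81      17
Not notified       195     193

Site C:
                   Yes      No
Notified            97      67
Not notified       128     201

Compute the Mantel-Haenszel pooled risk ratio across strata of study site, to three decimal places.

1.636

RR_MH = Σ(aᵢ·n₀ᵢ/nᵢ) / Σ(cᵢ·n₁ᵢ/nᵢ), with n₁ᵢ = aᵢ+bᵢ (exposed), n₀ᵢ = cᵢ+dᵢ (unexposed), nᵢ = n₁ᵢ+n₀ᵢ.
Stratum 1 (Site A): n₁ = 371, n₀ = 414, n = 785; a·n₀/n = 60·414/785 = 31.6433; c·n₁/n = 35·371/785 = 16.5414
Stratum 2 (Site B): n₁ = 98, n₀ = 388, n = 486; a·n₀/n = 81·388/486 = 64.6667; c·n₁/n = 195·98/486 = 39.3210
Stratum 3 (Site C): n₁ = 164, n₀ = 329, n = 493; a·n₀/n = 97·329/493 = 64.7323; c·n₁/n = 128·164/493 = 42.5801
RR_MH = (31.6433 + 64.6667 + 64.7323) / (16.5414 + 39.3210 + 42.5801) = 161.0422 / 98.4425 = 1.63590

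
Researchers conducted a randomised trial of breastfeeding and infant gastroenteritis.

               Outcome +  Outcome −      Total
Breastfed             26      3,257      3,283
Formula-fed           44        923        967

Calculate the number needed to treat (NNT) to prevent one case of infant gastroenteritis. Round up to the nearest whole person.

Risk in treated group = 26/3283 = 0.00792; risk in control = 44/967 = 0.04550.
Absolute risk reduction = 0.04550 − 0.00792 = 0.03758
NNT = 1 / ARR = 1 / 0.03758 = 26.609 → round up → 27

27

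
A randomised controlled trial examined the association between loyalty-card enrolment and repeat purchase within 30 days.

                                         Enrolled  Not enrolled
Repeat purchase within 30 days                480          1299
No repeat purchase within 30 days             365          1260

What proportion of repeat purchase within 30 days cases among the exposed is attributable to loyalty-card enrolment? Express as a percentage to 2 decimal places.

10.64

Reading the table with exposure as columns: a = 480 (Enrolled, case), b = 365 (Enrolled, non-case), c = 1299 (Not enrolled, case), d = 1260.
Risk in exposed = 480/845 = 0.56805; risk in unexposed = 1299/2559 = 0.50762.
RR = 0.56805/0.50762 = 1.11904
AR% = (RR − 1)/RR × 100 = (1.11904 − 1)/1.11904 × 100 = 10.6377%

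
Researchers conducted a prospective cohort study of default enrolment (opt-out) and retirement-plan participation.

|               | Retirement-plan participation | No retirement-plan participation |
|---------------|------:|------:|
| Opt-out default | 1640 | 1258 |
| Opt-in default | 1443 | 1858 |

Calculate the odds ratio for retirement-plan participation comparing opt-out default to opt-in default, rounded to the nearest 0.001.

Cells: a = 1640, b = 1258, c = 1443, d = 1858.
OR = (a·d)/(b·c) = (1640 × 1858) / (1258 × 1443) = 3047120 / 1815294 = 1.67858
The odds of retirement-plan participation are about 1.68 times as high in the opt-out default group.

1.679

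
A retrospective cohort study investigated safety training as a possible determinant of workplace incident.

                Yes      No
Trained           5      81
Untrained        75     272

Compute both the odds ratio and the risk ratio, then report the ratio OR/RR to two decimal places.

0.83

Cells: a = 5, b = 81, c = 75, d = 272.
OR = (5·272)/(81·75) = 1360/6075 = 0.22387
Risk in exposed = 5/86 = 0.05814; risk in unexposed = 75/347 = 0.21614; RR = 0.26899
OR/RR = 0.22387 / 0.26899 = 0.83225
The outcome is not rare, so the OR lies further from 1 than the RR.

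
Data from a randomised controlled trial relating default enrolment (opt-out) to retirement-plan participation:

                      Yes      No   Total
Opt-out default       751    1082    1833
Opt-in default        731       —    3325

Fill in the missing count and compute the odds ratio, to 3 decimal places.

2.463

The missing cell is in the unexposed row: 3325 − 731 = 2594.
So a = 751, b = 1082, c = 731, d = 2594.
OR = (a·d)/(b·c) = (751 × 2594) / (1082 × 731) = 1948094 / 790942 = 2.46300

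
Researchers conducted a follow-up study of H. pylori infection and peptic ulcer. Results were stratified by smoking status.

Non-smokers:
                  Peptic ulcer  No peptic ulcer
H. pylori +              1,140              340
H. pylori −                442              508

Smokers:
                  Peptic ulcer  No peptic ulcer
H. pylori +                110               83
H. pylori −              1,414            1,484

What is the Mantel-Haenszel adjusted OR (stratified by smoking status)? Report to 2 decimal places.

OR_MH = Σ(aᵢdᵢ/nᵢ) / Σ(bᵢcᵢ/nᵢ), where nᵢ is the stratum total.
Stratum 1 (Non-smokers): n = 2430; a·d/n = 1140·508/2430 = 238.3210; b·c/n = 340·442/2430 = 61.8436
Stratum 2 (Smokers): n = 3091; a·d/n = 110·1484/3091 = 52.8114; b·c/n = 83·1414/3091 = 37.9689
OR_MH = (238.3210 + 52.8114) / (61.8436 + 37.9689) = 291.1324 / 99.8126 = 2.91679

2.92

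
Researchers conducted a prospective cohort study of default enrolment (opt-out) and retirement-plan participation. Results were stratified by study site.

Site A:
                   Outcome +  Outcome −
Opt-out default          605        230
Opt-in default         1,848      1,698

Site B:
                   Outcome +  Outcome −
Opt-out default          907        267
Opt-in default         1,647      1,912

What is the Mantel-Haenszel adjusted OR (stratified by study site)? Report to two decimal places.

OR_MH = Σ(aᵢdᵢ/nᵢ) / Σ(bᵢcᵢ/nᵢ), where nᵢ is the stratum total.
Stratum 1 (Site A): n = 4381; a·d/n = 605·1698/4381 = 234.4876; b·c/n = 230·1848/4381 = 97.0189
Stratum 2 (Site B): n = 4733; a·d/n = 907·1912/4733 = 366.4027; b·c/n = 267·1647/4733 = 92.9113
OR_MH = (234.4876 + 366.4027) / (97.0189 + 92.9113) = 600.8903 / 189.9302 = 3.16374

3.16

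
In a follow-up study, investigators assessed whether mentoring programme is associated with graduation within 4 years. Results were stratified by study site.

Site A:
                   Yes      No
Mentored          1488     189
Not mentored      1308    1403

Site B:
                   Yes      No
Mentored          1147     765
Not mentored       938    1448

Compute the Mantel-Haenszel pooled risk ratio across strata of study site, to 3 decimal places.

RR_MH = Σ(aᵢ·n₀ᵢ/nᵢ) / Σ(cᵢ·n₁ᵢ/nᵢ), with n₁ᵢ = aᵢ+bᵢ (exposed), n₀ᵢ = cᵢ+dᵢ (unexposed), nᵢ = n₁ᵢ+n₀ᵢ.
Stratum 1 (Site A): n₁ = 1677, n₀ = 2711, n = 4388; a·n₀/n = 1488·2711/4388 = 919.3181; c·n₁/n = 1308·1677/4388 = 499.8897
Stratum 2 (Site B): n₁ = 1912, n₀ = 2386, n = 4298; a·n₀/n = 1147·2386/4298 = 636.7478; c·n₁/n = 938·1912/4298 = 417.2769
RR_MH = (919.3181 + 636.7478) / (499.8897 + 417.2769) = 1556.0659 / 917.1666 = 1.69660

1.697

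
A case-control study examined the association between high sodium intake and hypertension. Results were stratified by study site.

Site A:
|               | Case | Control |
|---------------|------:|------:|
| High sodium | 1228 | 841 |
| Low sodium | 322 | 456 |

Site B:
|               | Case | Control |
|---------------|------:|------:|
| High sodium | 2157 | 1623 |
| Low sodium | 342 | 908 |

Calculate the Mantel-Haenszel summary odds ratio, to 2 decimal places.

OR_MH = Σ(aᵢdᵢ/nᵢ) / Σ(bᵢcᵢ/nᵢ), where nᵢ is the stratum total.
Stratum 1 (Site A): n = 2847; a·d/n = 1228·456/2847 = 196.6870; b·c/n = 841·322/2847 = 95.1184
Stratum 2 (Site B): n = 5030; a·d/n = 2157·908/5030 = 389.3750; b·c/n = 1623·342/5030 = 110.3511
OR_MH = (196.6870 + 389.3750) / (95.1184 + 110.3511) = 586.0620 / 205.4695 = 2.85231

2.85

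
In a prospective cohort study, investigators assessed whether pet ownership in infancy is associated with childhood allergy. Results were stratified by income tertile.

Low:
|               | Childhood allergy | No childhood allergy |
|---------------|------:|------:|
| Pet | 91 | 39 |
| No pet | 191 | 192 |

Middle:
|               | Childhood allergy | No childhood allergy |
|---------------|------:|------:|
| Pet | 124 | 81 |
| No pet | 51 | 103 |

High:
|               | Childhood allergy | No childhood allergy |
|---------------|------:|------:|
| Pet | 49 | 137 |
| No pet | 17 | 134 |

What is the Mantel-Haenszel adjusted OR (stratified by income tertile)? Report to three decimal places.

2.706

OR_MH = Σ(aᵢdᵢ/nᵢ) / Σ(bᵢcᵢ/nᵢ), where nᵢ is the stratum total.
Stratum 1 (Low): n = 513; a·d/n = 91·192/513 = 34.0585; b·c/n = 39·191/513 = 14.5205
Stratum 2 (Middle): n = 359; a·d/n = 124·103/359 = 35.5766; b·c/n = 81·51/359 = 11.5070
Stratum 3 (High): n = 337; a·d/n = 49·134/337 = 19.4837; b·c/n = 137·17/337 = 6.9110
OR_MH = (34.0585 + 35.5766 + 19.4837) / (14.5205 + 11.5070 + 6.9110) = 89.1188 / 32.9384 = 2.70562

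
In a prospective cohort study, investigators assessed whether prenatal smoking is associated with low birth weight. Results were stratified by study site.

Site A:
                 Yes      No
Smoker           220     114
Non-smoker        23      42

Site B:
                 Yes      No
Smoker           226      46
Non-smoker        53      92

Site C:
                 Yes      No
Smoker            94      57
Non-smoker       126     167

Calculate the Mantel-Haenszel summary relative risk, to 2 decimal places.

RR_MH = Σ(aᵢ·n₀ᵢ/nᵢ) / Σ(cᵢ·n₁ᵢ/nᵢ), with n₁ᵢ = aᵢ+bᵢ (exposed), n₀ᵢ = cᵢ+dᵢ (unexposed), nᵢ = n₁ᵢ+n₀ᵢ.
Stratum 1 (Site A): n₁ = 334, n₀ = 65, n = 399; a·n₀/n = 220·65/399 = 35.8396; c·n₁/n = 23·334/399 = 19.2531
Stratum 2 (Site B): n₁ = 272, n₀ = 145, n = 417; a·n₀/n = 226·145/417 = 78.5851; c·n₁/n = 53·272/417 = 34.5707
Stratum 3 (Site C): n₁ = 151, n₀ = 293, n = 444; a·n₀/n = 94·293/444 = 62.0315; c·n₁/n = 126·151/444 = 42.8514
RR_MH = (35.8396 + 78.5851 + 62.0315) / (19.2531 + 34.5707 + 42.8514) = 176.4563 / 96.6752 = 1.82525

1.83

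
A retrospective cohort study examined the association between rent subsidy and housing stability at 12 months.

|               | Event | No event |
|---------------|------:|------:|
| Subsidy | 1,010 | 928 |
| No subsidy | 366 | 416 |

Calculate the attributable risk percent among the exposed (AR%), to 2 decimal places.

Cells: a = 1010, b = 928, c = 366, d = 416.
Risk in exposed = 1010/1938 = 0.52116; risk in unexposed = 366/782 = 0.46803.
RR = 0.52116/0.46803 = 1.11351
AR% = (RR − 1)/RR × 100 = (1.11351 − 1)/1.11351 × 100 = 10.1937%

10.19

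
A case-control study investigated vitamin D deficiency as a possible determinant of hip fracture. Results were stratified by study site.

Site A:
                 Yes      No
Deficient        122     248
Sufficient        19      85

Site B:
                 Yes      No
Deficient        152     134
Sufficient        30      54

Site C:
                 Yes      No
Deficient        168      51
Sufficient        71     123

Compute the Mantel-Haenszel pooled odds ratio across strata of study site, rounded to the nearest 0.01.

3.18

OR_MH = Σ(aᵢdᵢ/nᵢ) / Σ(bᵢcᵢ/nᵢ), where nᵢ is the stratum total.
Stratum 1 (Site A): n = 474; a·d/n = 122·85/474 = 21.8776; b·c/n = 248·19/474 = 9.9409
Stratum 2 (Site B): n = 370; a·d/n = 152·54/370 = 22.1838; b·c/n = 134·30/370 = 10.8649
Stratum 3 (Site C): n = 413; a·d/n = 168·123/413 = 50.0339; b·c/n = 51·71/413 = 8.7676
OR_MH = (21.8776 + 22.1838 + 50.0339) / (9.9409 + 10.8649 + 8.7676) = 94.0953 / 29.5733 = 3.18176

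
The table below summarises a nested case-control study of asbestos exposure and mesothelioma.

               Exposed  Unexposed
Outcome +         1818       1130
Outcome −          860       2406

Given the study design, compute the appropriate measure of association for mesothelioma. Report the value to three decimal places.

4.501

Reading the table with exposure as columns: a = 1818 (Exposed, case), b = 860 (Exposed, non-case), c = 1130 (Unexposed, case), d = 2406.
This is a nested case-control study: participants were sampled on outcome status, so risks in the source population cannot be estimated directly — relative risk is not valid here. The odds ratio is the appropriate measure.
OR = (a·d)/(b·c) = (1818 × 2406) / (860 × 1130) = 4374108 / 971800 = 4.50104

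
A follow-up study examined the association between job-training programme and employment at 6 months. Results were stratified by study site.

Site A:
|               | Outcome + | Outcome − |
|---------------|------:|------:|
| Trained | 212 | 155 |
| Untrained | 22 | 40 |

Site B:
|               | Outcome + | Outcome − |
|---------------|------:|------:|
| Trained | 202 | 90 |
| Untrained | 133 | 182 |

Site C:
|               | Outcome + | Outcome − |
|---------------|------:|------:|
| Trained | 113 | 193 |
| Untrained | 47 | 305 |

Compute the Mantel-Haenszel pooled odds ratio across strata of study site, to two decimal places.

OR_MH = Σ(aᵢdᵢ/nᵢ) / Σ(bᵢcᵢ/nᵢ), where nᵢ is the stratum total.
Stratum 1 (Site A): n = 429; a·d/n = 212·40/429 = 19.7669; b·c/n = 155·22/429 = 7.9487
Stratum 2 (Site B): n = 607; a·d/n = 202·182/607 = 60.5667; b·c/n = 90·133/607 = 19.7199
Stratum 3 (Site C): n = 658; a·d/n = 113·305/658 = 52.3784; b·c/n = 193·47/658 = 13.7857
OR_MH = (19.7669 + 60.5667 + 52.3784) / (7.9487 + 19.7199 + 13.7857) = 132.7120 / 41.4544 = 3.20140

3.20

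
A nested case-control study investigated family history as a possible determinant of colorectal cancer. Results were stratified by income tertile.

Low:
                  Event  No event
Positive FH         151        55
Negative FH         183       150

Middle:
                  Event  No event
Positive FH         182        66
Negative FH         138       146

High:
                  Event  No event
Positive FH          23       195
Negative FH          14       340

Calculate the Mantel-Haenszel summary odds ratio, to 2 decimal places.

2.60

OR_MH = Σ(aᵢdᵢ/nᵢ) / Σ(bᵢcᵢ/nᵢ), where nᵢ is the stratum total.
Stratum 1 (Low): n = 539; a·d/n = 151·150/539 = 42.0223; b·c/n = 55·183/539 = 18.6735
Stratum 2 (Middle): n = 532; a·d/n = 182·146/532 = 49.9474; b·c/n = 66·138/532 = 17.1203
Stratum 3 (High): n = 572; a·d/n = 23·340/572 = 13.6713; b·c/n = 195·14/572 = 4.7727
OR_MH = (42.0223 + 49.9474 + 13.6713) / (18.6735 + 17.1203 + 4.7727) = 105.6410 / 40.5665 = 2.60414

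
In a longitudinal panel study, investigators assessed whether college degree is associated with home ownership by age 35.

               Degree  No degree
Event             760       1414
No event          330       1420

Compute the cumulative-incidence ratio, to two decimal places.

Reading the table with exposure as columns: a = 760 (Degree, case), b = 330 (Degree, non-case), c = 1414 (No degree, case), d = 1420.
Risk in exposed = 760/1090 = 0.69725; risk in unexposed = 1414/2834 = 0.49894.
RR = 0.69725 / 0.49894 = 1.39745
The risk among the exposed is 1.40 times that among the unexposed.

1.40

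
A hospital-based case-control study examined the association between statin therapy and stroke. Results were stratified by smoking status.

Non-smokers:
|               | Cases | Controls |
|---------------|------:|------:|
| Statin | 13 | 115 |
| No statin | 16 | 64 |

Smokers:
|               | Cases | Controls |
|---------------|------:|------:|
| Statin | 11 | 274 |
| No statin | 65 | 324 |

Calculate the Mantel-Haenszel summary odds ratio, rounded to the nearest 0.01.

0.26

OR_MH = Σ(aᵢdᵢ/nᵢ) / Σ(bᵢcᵢ/nᵢ), where nᵢ is the stratum total.
Stratum 1 (Non-smokers): n = 208; a·d/n = 13·64/208 = 4.0000; b·c/n = 115·16/208 = 8.8462
Stratum 2 (Smokers): n = 674; a·d/n = 11·324/674 = 5.2878; b·c/n = 274·65/674 = 26.4243
OR_MH = (4.0000 + 5.2878) / (8.8462 + 26.4243) = 9.2878 / 35.2705 = 0.26333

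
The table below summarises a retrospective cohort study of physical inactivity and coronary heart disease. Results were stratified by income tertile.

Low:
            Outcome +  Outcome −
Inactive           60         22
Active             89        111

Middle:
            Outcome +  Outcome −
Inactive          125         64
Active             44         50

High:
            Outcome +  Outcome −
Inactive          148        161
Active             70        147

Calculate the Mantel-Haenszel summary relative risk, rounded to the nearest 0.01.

1.51

RR_MH = Σ(aᵢ·n₀ᵢ/nᵢ) / Σ(cᵢ·n₁ᵢ/nᵢ), with n₁ᵢ = aᵢ+bᵢ (exposed), n₀ᵢ = cᵢ+dᵢ (unexposed), nᵢ = n₁ᵢ+n₀ᵢ.
Stratum 1 (Low): n₁ = 82, n₀ = 200, n = 282; a·n₀/n = 60·200/282 = 42.5532; c·n₁/n = 89·82/282 = 25.8794
Stratum 2 (Middle): n₁ = 189, n₀ = 94, n = 283; a·n₀/n = 125·94/283 = 41.5194; c·n₁/n = 44·189/283 = 29.3852
Stratum 3 (High): n₁ = 309, n₀ = 217, n = 526; a·n₀/n = 148·217/526 = 61.0570; c·n₁/n = 70·309/526 = 41.1217
RR_MH = (42.5532 + 41.5194 + 61.0570) / (25.8794 + 29.3852 + 41.1217) = 145.1297 / 96.3863 = 1.50571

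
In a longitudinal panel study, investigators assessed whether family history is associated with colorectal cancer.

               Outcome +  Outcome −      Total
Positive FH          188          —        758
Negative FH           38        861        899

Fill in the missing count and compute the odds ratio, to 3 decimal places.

7.473

The missing cell is in the exposed row: 758 − 188 = 570.
So a = 188, b = 570, c = 38, d = 861.
OR = (a·d)/(b·c) = (188 × 861) / (570 × 38) = 161868 / 21660 = 7.47313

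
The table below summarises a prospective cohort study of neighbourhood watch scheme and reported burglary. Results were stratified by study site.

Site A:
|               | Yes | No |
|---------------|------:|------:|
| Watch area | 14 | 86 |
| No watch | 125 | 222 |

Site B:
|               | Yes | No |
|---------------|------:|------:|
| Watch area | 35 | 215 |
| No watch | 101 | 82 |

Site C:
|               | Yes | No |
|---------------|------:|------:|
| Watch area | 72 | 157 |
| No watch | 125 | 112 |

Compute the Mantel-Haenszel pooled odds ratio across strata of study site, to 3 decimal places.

0.266

OR_MH = Σ(aᵢdᵢ/nᵢ) / Σ(bᵢcᵢ/nᵢ), where nᵢ is the stratum total.
Stratum 1 (Site A): n = 447; a·d/n = 14·222/447 = 6.9530; b·c/n = 86·125/447 = 24.0492
Stratum 2 (Site B): n = 433; a·d/n = 35·82/433 = 6.6282; b·c/n = 215·101/433 = 50.1501
Stratum 3 (Site C): n = 466; a·d/n = 72·112/466 = 17.3047; b·c/n = 157·125/466 = 42.1137
OR_MH = (6.9530 + 6.6282 + 17.3047) / (24.0492 + 50.1501 + 42.1137) = 30.8859 / 116.3131 = 0.26554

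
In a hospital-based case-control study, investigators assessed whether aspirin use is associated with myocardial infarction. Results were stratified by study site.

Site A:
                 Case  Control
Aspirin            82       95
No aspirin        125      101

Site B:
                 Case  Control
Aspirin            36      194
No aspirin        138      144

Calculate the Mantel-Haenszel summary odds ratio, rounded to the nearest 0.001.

OR_MH = Σ(aᵢdᵢ/nᵢ) / Σ(bᵢcᵢ/nᵢ), where nᵢ is the stratum total.
Stratum 1 (Site A): n = 403; a·d/n = 82·101/403 = 20.5509; b·c/n = 95·125/403 = 29.4665
Stratum 2 (Site B): n = 512; a·d/n = 36·144/512 = 10.1250; b·c/n = 194·138/512 = 52.2891
OR_MH = (20.5509 + 10.1250) / (29.4665 + 52.2891) = 30.6759 / 81.7556 = 0.37521

0.375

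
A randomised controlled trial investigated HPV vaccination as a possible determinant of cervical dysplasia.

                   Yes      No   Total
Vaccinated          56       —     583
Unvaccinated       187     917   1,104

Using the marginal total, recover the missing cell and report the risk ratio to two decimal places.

The missing cell is in the exposed row: 583 − 56 = 527.
So a = 56, b = 527, c = 187, d = 917.
RR = [a/(a+b)] / [c/(c+d)] = (56/583) / (187/1104) = 0.09605/0.16938 = 0.56708

0.57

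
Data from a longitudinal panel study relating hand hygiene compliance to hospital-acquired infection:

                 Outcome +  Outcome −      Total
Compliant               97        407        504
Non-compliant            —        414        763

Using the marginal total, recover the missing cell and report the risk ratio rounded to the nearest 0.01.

0.42

The missing cell is in the unexposed row: 763 − 414 = 349.
So a = 97, b = 407, c = 349, d = 414.
RR = [a/(a+b)] / [c/(c+d)] = (97/504) / (349/763) = 0.19246/0.45740 = 0.42077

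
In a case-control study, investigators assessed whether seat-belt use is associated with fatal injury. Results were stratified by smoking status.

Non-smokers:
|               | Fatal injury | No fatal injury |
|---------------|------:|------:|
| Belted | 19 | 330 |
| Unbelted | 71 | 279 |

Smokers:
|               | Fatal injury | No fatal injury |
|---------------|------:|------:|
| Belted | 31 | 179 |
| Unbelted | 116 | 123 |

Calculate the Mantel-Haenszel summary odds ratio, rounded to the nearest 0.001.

OR_MH = Σ(aᵢdᵢ/nᵢ) / Σ(bᵢcᵢ/nᵢ), where nᵢ is the stratum total.
Stratum 1 (Non-smokers): n = 699; a·d/n = 19·279/699 = 7.5837; b·c/n = 330·71/699 = 33.5193
Stratum 2 (Smokers): n = 449; a·d/n = 31·123/449 = 8.4922; b·c/n = 179·116/449 = 46.2450
OR_MH = (7.5837 + 8.4922) / (33.5193 + 46.2450) = 16.0759 / 79.7643 = 0.20154

0.202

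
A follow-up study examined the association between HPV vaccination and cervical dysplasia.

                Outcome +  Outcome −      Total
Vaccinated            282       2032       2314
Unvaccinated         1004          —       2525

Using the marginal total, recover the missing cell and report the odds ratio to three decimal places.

0.210

The missing cell is in the unexposed row: 2525 − 1004 = 1521.
So a = 282, b = 2032, c = 1004, d = 1521.
OR = (a·d)/(b·c) = (282 × 1521) / (2032 × 1004) = 428922 / 2040128 = 0.21024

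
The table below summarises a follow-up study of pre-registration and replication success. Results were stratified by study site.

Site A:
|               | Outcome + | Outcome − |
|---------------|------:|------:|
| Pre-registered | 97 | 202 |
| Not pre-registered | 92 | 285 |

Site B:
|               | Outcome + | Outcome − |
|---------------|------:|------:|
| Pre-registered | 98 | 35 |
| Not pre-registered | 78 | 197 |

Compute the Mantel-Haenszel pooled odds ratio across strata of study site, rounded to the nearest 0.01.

OR_MH = Σ(aᵢdᵢ/nᵢ) / Σ(bᵢcᵢ/nᵢ), where nᵢ is the stratum total.
Stratum 1 (Site A): n = 676; a·d/n = 97·285/676 = 40.8950; b·c/n = 202·92/676 = 27.4911
Stratum 2 (Site B): n = 408; a·d/n = 98·197/408 = 47.3186; b·c/n = 35·78/408 = 6.6912
OR_MH = (40.8950 + 47.3186) / (27.4911 + 6.6912) = 88.2136 / 34.1823 = 2.58068

2.58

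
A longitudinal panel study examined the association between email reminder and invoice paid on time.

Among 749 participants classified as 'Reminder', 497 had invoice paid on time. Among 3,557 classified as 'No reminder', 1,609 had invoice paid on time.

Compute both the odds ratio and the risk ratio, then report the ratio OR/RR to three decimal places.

1.628

From the description: a = 497, b = 252, c = 1609, d = 1948.
OR = (497·1948)/(252·1609) = 968156/405468 = 2.38775
Risk in exposed = 497/749 = 0.66355; risk in unexposed = 1609/3557 = 0.45235; RR = 1.46691
OR/RR = 2.38775 / 1.46691 = 1.62774
The outcome is not rare, so the OR lies further from 1 than the RR.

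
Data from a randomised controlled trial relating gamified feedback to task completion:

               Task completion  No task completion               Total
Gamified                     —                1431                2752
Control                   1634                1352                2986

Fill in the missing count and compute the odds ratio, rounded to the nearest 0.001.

0.764

The missing cell is in the exposed row: 2752 − 1431 = 1321.
So a = 1321, b = 1431, c = 1634, d = 1352.
OR = (a·d)/(b·c) = (1321 × 1352) / (1431 × 1634) = 1785992 / 2338254 = 0.76381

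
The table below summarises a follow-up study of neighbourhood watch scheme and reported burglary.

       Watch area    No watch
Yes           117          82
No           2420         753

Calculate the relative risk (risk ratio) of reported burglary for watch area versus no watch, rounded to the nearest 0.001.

0.470

Reading the table with exposure as columns: a = 117 (Watch area, case), b = 2420 (Watch area, non-case), c = 82 (No watch, case), d = 753.
Risk in exposed = 117/2537 = 0.04612; risk in unexposed = 82/835 = 0.09820.
RR = 0.04612 / 0.09820 = 0.46961
The risk is 53% lower among the exposed than among the unexposed.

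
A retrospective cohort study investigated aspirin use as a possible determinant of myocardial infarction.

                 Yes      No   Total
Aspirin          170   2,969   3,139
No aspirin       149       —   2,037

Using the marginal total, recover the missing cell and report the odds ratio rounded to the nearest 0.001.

The missing cell is in the unexposed row: 2037 − 149 = 1888.
So a = 170, b = 2969, c = 149, d = 1888.
OR = (a·d)/(b·c) = (170 × 1888) / (2969 × 149) = 320960 / 442381 = 0.72553

0.726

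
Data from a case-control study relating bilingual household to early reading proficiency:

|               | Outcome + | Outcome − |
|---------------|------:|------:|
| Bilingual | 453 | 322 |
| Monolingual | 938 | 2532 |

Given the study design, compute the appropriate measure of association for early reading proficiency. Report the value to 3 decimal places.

Cells: a = 453, b = 322, c = 938, d = 2532.
This is a case-control study: participants were sampled on outcome status, so risks in the source population cannot be estimated directly — relative risk is not valid here. The odds ratio is the appropriate measure.
OR = (a·d)/(b·c) = (453 × 2532) / (322 × 938) = 1146996 / 302036 = 3.79755

3.798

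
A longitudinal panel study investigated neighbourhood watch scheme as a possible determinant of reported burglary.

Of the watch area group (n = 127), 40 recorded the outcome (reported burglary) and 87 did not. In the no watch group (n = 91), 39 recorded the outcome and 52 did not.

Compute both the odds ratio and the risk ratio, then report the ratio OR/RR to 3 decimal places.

0.834

From the description: a = 40, b = 87, c = 39, d = 52.
OR = (40·52)/(87·39) = 2080/3393 = 0.61303
Risk in exposed = 40/127 = 0.31496; risk in unexposed = 39/91 = 0.42857; RR = 0.73491
OR/RR = 0.61303 / 0.73491 = 0.83415
The outcome is not rare, so the OR lies further from 1 than the RR.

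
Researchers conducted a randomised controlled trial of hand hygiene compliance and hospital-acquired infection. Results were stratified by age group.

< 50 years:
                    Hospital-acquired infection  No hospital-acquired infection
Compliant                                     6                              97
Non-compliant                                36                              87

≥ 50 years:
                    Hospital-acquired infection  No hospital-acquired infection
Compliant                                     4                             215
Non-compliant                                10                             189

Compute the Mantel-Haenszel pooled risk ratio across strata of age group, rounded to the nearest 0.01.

RR_MH = Σ(aᵢ·n₀ᵢ/nᵢ) / Σ(cᵢ·n₁ᵢ/nᵢ), with n₁ᵢ = aᵢ+bᵢ (exposed), n₀ᵢ = cᵢ+dᵢ (unexposed), nᵢ = n₁ᵢ+n₀ᵢ.
Stratum 1 (< 50 years): n₁ = 103, n₀ = 123, n = 226; a·n₀/n = 6·123/226 = 3.2655; c·n₁/n = 36·103/226 = 16.4071
Stratum 2 (≥ 50 years): n₁ = 219, n₀ = 199, n = 418; a·n₀/n = 4·199/418 = 1.9043; c·n₁/n = 10·219/418 = 5.2392
RR_MH = (3.2655 + 1.9043) / (16.4071 + 5.2392) = 5.1698 / 21.6463 = 0.23883

0.24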